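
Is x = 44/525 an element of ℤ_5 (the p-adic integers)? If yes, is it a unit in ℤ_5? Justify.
x ∉ ℤ_5 (v_5(x) = -2 < 0)

ℤ_5 = {x ∈ ℚ_5 : v_5(x) ≥ 0} and ℤ_5^× = {x ∈ ℤ_5 : v_5(x) = 0}. Here v_5(44/525) = v_5(num) − v_5(den) = -2; compare against these criteria.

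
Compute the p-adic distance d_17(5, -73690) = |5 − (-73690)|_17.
d_17(5, -73690) = 1/4913

Step 1 — x − y = 5 − (-73690) = 73695. Step 2 — v_17(73695) = 3 (factor: 73695 = (17^3 · 15); the sign does not affect v_p). Step 3 — |x − y|_17 = 17^{-3} = 1/4913.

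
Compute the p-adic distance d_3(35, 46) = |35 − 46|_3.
d_3(35, 46) = 1

Step 1 — x − y = 35 − 46 = -11. Step 2 — v_3(-11) = 0 (factor: -11 = −(3^0 · 11); the sign does not affect v_p). Step 3 — |x − y|_3 = 3^{0} = 1.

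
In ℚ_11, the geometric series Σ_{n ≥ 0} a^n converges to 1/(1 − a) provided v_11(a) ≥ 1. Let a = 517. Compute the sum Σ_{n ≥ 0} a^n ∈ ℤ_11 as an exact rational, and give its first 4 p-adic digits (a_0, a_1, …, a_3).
Σ a^n = 1/(1 − a) = -1/516;  first 4 digits = (1, 3, 2, 8)

v_11(a) = 1 ≥ 1, so the series converges in ℤ_11 to 1/(1 − a) = 1/(1 − 517) = -1/516. Expand this rational in ℤ_11: compute digits iteratively via d_i = x_i mod 11, x_{i+1} = (x_i − d_i)/11. The first 4 digits are (1, 3, 2, 8).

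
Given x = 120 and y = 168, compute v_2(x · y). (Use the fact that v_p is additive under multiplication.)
v_2(20160) = 6

v_p(x) = 3 (factor: 120 = 2^3 · 15); v_p(y) = 3 (factor: 168 = 2^3 · 21). Additivity: v_p(xy) = v_p(x) + v_p(y) = 3 + 3 = 6. (Direct check: xy = 20160 = 2^6 · (315).)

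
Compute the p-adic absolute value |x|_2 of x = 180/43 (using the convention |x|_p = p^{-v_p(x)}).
|180/43|_2 = 1/4

Step 1 — compute v_2(x) by factoring powers of 2 out of the numerator and denominator: v_2(180/43) = 2. Step 2 — apply |x|_p = p^{-v_p(x)} = 2^{-2} = 1/4.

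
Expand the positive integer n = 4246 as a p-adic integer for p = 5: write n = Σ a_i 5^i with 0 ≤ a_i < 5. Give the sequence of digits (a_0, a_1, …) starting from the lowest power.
(a_0, a_1, …) = (1, 4, 4, 3, 1, 1)

Repeated division by 5 gives the digits low-to-high: 4246 = 1 + 4·5^1 + 4·5^2 + 3·5^3 + 1·5^4 + 1·5^5. Digit sequence: (1, 4, 4, 3, 1, 1).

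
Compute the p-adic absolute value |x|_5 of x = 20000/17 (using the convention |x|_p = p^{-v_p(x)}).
|20000/17|_5 = 1/625

Step 1 — compute v_5(x) by factoring powers of 5 out of the numerator and denominator: v_5(20000/17) = 4. Step 2 — apply |x|_p = p^{-v_p(x)} = 5^{-4} = 1/625.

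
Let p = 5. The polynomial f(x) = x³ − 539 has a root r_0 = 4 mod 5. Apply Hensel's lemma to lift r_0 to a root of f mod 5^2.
r_1 = 4 (mod 25)

Hensel: r_{i+1} = r_i − f(r_i)/f′(r_i) mod 5^{i+2}, where f′(x) = 3x². Iterate:
  r_0 = 4 (mod 5)
  r_1 = 4 (mod 25)
Final: r = 4 with f(r) ≡ 0 mod 5^2.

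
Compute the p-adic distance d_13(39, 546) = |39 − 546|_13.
d_13(39, 546) = 1/169

Step 1 — x − y = 39 − 546 = -507. Step 2 — v_13(-507) = 2 (factor: -507 = −(13^2 · 3); the sign does not affect v_p). Step 3 — |x − y|_13 = 13^{-2} = 1/169.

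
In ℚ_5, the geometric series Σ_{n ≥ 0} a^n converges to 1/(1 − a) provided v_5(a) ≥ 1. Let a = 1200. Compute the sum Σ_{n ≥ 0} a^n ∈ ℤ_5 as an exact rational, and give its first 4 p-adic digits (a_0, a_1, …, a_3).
Σ a^n = 1/(1 − a) = -1/1199;  first 4 digits = (1, 0, 3, 4)

v_5(a) = 2 ≥ 1, so the series converges in ℤ_5 to 1/(1 − a) = 1/(1 − 1200) = -1/1199. Expand this rational in ℤ_5: compute digits iteratively via d_i = x_i mod 5, x_{i+1} = (x_i − d_i)/5. The first 4 digits are (1, 0, 3, 4).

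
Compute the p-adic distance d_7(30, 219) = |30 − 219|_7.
d_7(30, 219) = 1/7

Step 1 — x − y = 30 − 219 = -189. Step 2 — v_7(-189) = 1 (factor: -189 = −(7^1 · 27); the sign does not affect v_p). Step 3 — |x − y|_7 = 7^{-1} = 1/7.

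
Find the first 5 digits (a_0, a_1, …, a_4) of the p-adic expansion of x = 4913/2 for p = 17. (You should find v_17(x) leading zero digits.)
(a_0, …, a_4) = (0, 0, 0, 9, 8)

v_17(4913/2) = 3, so a_0 = ... = a_2 = 0. Factor out: x = 17^3 · u with u = 1/2 a unit in ℤ_17. Expand u iteratively via a_{v+i} = u_i mod 17, u_{i+1} = (u_i − a_{v+i})/17:
  u_0 = 1/2;  a_3 = 9;  u_1 = (u_0 − 9)/17 = -1/2
  u_1 = -1/2;  a_4 = 8;  u_2 = (u_1 − 8)/17 = -1/2
Digits: (0, 0, 0, 9, 8).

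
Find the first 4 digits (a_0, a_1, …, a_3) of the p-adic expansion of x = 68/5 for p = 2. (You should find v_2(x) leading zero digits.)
(a_0, …, a_3) = (0, 0, 1, 0)

v_2(68/5) = 2, so a_0 = ... = a_1 = 0. Factor out: x = 2^2 · u with u = 17/5 a unit in ℤ_2. Expand u iteratively via a_{v+i} = u_i mod 2, u_{i+1} = (u_i − a_{v+i})/2:
  u_0 = 17/5;  a_2 = 1;  u_1 = (u_0 − 1)/2 = 6/5
  u_1 = 6/5;  a_3 = 0;  u_2 = (u_1 − 0)/2 = 3/5
Digits: (0, 0, 1, 0).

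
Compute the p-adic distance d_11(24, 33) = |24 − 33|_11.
d_11(24, 33) = 1

Step 1 — x − y = 24 − 33 = -9. Step 2 — v_11(-9) = 0 (factor: -9 = −(11^0 · 9); the sign does not affect v_p). Step 3 — |x − y|_11 = 11^{0} = 1.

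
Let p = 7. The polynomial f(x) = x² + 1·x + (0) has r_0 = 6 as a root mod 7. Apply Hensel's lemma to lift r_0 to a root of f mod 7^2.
r_1 = 48 (mod 49)

Hensel: r_{i+1} = r_i − f(r_i)·(f′(r_i))^{-1} mod 7^{i+2}, f′(x) = 2x + 1. Iterate:
  r_0 = 6 (mod 7)
  r_1 = 48 (mod 49)
Final: r = 48 satisfies f(r) ≡ 0 mod 7^2.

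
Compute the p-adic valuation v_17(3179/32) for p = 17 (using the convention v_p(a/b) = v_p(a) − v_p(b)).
v_17(3179/32) = 2

Factor powers of 17 from the numerator and denominator of the reduced fraction: 3179 = 17^2 · 11 and 32 = 17^0 · 32. Apply v_p(a/b) = v_p(a) − v_p(b): v_17(3179/32) = 2 − 0 = 2.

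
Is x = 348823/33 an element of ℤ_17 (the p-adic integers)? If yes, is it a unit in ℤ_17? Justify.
x ∈ ℤ_17 but not a unit; v_17(x) = 3 > 0

ℤ_17 = {x ∈ ℚ_17 : v_17(x) ≥ 0} and ℤ_17^× = {x ∈ ℤ_17 : v_17(x) = 0}. Here v_17(348823/33) = v_17(num) − v_17(den) = 3; compare against these criteria.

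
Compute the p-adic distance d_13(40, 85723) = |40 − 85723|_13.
d_13(40, 85723) = 1/28561

Step 1 — x − y = 40 − 85723 = -85683. Step 2 — v_13(-85683) = 4 (factor: -85683 = −(13^4 · 3); the sign does not affect v_p). Step 3 — |x − y|_13 = 13^{-4} = 1/28561.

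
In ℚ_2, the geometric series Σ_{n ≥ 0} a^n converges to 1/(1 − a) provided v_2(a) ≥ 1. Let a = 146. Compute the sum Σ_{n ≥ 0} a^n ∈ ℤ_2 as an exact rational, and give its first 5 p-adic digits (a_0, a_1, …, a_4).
Σ a^n = 1/(1 − a) = -1/145;  first 5 digits = (1, 1, 1, 1, 0)

v_2(a) = 1 ≥ 1, so the series converges in ℤ_2 to 1/(1 − a) = 1/(1 − 146) = -1/145. Expand this rational in ℤ_2: compute digits iteratively via d_i = x_i mod 2, x_{i+1} = (x_i − d_i)/2. The first 5 digits are (1, 1, 1, 1, 0).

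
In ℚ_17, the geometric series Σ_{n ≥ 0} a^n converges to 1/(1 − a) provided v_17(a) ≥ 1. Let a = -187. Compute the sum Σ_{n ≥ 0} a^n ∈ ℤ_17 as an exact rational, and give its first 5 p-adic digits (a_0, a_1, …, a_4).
Σ a^n = 1/(1 − a) = 1/188;  first 5 digits = (1, 6, 1, 2, 11)

v_17(a) = 1 ≥ 1, so the series converges in ℤ_17 to 1/(1 − a) = 1/(1 − (-187)) = 1/188. Expand this rational in ℤ_17: compute digits iteratively via d_i = x_i mod 17, x_{i+1} = (x_i − d_i)/17. The first 5 digits are (1, 6, 1, 2, 11).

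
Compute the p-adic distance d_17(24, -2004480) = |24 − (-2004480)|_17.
d_17(24, -2004480) = 1/83521

Step 1 — x − y = 24 − (-2004480) = 2004504. Step 2 — v_17(2004504) = 4 (factor: 2004504 = (17^4 · 24); the sign does not affect v_p). Step 3 — |x − y|_17 = 17^{-4} = 1/83521.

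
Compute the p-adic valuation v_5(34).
v_5(34) = 0

v_5(n) is the largest exponent k such that 5^k divides n. Factor out: 34 = 5^0 · 34. (Sign doesn't affect v_p.) So v_5(34) = 0.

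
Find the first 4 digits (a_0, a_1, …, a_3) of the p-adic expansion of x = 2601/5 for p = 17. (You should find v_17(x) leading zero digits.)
(a_0, …, a_3) = (0, 0, 12, 13)

v_17(2601/5) = 2, so a_0 = ... = a_1 = 0. Factor out: x = 17^2 · u with u = 9/5 a unit in ℤ_17. Expand u iteratively via a_{v+i} = u_i mod 17, u_{i+1} = (u_i − a_{v+i})/17:
  u_0 = 9/5;  a_2 = 12;  u_1 = (u_0 − 12)/17 = -3/5
  u_1 = -3/5;  a_3 = 13;  u_2 = (u_1 − 13)/17 = -4/5
Digits: (0, 0, 12, 13).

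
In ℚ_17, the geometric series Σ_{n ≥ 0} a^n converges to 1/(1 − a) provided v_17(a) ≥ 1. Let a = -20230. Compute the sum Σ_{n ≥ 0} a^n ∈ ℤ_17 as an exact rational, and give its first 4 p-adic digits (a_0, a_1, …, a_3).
Σ a^n = 1/(1 − a) = 1/20231;  first 4 digits = (1, 0, 15, 12)

v_17(a) = 2 ≥ 1, so the series converges in ℤ_17 to 1/(1 − a) = 1/(1 − (-20230)) = 1/20231. Expand this rational in ℤ_17: compute digits iteratively via d_i = x_i mod 17, x_{i+1} = (x_i − d_i)/17. The first 4 digits are (1, 0, 15, 12).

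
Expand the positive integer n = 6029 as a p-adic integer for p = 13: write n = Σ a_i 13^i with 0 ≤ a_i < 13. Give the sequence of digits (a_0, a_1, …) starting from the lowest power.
(a_0, a_1, …) = (10, 8, 9, 2)

Repeated division by 13 gives the digits low-to-high: 6029 = 10 + 8·13^1 + 9·13^2 + 2·13^3. Digit sequence: (10, 8, 9, 2).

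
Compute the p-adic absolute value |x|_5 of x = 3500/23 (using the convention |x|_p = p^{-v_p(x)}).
|3500/23|_5 = 1/125

Step 1 — compute v_5(x) by factoring powers of 5 out of the numerator and denominator: v_5(3500/23) = 3. Step 2 — apply |x|_p = p^{-v_p(x)} = 5^{-3} = 1/125.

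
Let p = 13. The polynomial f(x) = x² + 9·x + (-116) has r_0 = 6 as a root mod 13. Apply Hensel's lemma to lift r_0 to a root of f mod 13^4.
r_3 = 981 (mod 28561)

Hensel: r_{i+1} = r_i − f(r_i)·(f′(r_i))^{-1} mod 13^{i+2}, f′(x) = 2x + 9. Iterate:
  r_0 = 6 (mod 13)
  r_1 = 136 (mod 169)
  r_2 = 981 (mod 2197)
  r_3 = 981 (mod 28561)
Final: r = 981 satisfies f(r) ≡ 0 mod 13^4.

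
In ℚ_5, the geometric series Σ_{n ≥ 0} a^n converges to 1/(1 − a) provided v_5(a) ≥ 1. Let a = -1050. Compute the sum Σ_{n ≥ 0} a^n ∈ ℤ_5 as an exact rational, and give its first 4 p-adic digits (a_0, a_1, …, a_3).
Σ a^n = 1/(1 − a) = 1/1051;  first 4 digits = (1, 0, 3, 1)

v_5(a) = 2 ≥ 1, so the series converges in ℤ_5 to 1/(1 − a) = 1/(1 − (-1050)) = 1/1051. Expand this rational in ℤ_5: compute digits iteratively via d_i = x_i mod 5, x_{i+1} = (x_i − d_i)/5. The first 4 digits are (1, 0, 3, 1).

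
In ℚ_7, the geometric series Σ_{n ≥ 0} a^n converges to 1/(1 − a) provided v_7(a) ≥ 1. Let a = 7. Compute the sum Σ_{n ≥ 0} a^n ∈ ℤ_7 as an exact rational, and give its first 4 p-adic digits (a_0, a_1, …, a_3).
Σ a^n = 1/(1 − a) = -1/6;  first 4 digits = (1, 1, 1, 1)

v_7(a) = 1 ≥ 1, so the series converges in ℤ_7 to 1/(1 − a) = 1/(1 − 7) = -1/6. Expand this rational in ℤ_7: compute digits iteratively via d_i = x_i mod 7, x_{i+1} = (x_i − d_i)/7. The first 4 digits are (1, 1, 1, 1).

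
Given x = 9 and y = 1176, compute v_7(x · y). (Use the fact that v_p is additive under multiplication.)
v_7(10584) = 2

v_p(x) = 0 (factor: 9 = 7^0 · 9); v_p(y) = 2 (factor: 1176 = 7^2 · 24). Additivity: v_p(xy) = v_p(x) + v_p(y) = 0 + 2 = 2. (Direct check: xy = 10584 = 7^2 · (216).)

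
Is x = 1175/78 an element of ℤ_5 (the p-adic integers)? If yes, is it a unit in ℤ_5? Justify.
x ∈ ℤ_5 but not a unit; v_5(x) = 2 > 0

ℤ_5 = {x ∈ ℚ_5 : v_5(x) ≥ 0} and ℤ_5^× = {x ∈ ℤ_5 : v_5(x) = 0}. Here v_5(1175/78) = v_5(num) − v_5(den) = 2; compare against these criteria.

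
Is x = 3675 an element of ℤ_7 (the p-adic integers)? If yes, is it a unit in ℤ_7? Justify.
x ∈ ℤ_7 but not a unit; v_7(x) = 2 > 0

ℤ_7 = {x ∈ ℚ_7 : v_7(x) ≥ 0} and ℤ_7^× = {x ∈ ℤ_7 : v_7(x) = 0}. Here v_7(3675) = v_7(num) − v_7(den) = 2; compare against these criteria.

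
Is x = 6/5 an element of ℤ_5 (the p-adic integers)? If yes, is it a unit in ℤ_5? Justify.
x ∉ ℤ_5 (v_5(x) = -1 < 0)

ℤ_5 = {x ∈ ℚ_5 : v_5(x) ≥ 0} and ℤ_5^× = {x ∈ ℤ_5 : v_5(x) = 0}. Here v_5(6/5) = v_5(num) − v_5(den) = -1; compare against these criteria.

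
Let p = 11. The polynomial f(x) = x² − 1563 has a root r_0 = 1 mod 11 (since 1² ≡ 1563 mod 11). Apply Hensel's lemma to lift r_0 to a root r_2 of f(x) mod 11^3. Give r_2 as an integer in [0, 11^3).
r_2 = 1266 (mod 1331)

Hensel's recurrence: r_{i+1} = r_i − f(r_i)·(f′(r_i))^{-1} mod 11^{i+2}, with f′(x) = 2x. Iterate:
  r_0 = 1 (mod 11)
  r_1 = 56 (mod 121)
  r_2 = 1266 (mod 1331)
Final: r_2 = 1266, and one checks f(r_2) ≡ 0 mod 11^3.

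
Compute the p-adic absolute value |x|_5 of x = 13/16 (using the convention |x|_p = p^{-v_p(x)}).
|13/16|_5 = 1

Step 1 — compute v_5(x) by factoring powers of 5 out of the numerator and denominator: v_5(13/16) = 0. Step 2 — apply |x|_p = p^{-v_p(x)} = 5^{0} = 1.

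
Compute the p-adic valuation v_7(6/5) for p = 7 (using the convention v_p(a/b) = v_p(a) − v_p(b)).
v_7(6/5) = 0

Factor powers of 7 from the numerator and denominator of the reduced fraction: 6 = 7^0 · 6 and 5 = 7^0 · 5. Apply v_p(a/b) = v_p(a) − v_p(b): v_7(6/5) = 0 − 0 = 0.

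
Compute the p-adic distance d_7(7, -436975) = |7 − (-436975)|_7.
d_7(7, -436975) = 1/16807

Step 1 — x − y = 7 − (-436975) = 436982. Step 2 — v_7(436982) = 5 (factor: 436982 = (7^5 · 26); the sign does not affect v_p). Step 3 — |x − y|_7 = 7^{-5} = 1/16807.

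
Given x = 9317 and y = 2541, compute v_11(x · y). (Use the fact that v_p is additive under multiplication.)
v_11(23674497) = 5

v_p(x) = 3 (factor: 9317 = 11^3 · 7); v_p(y) = 2 (factor: 2541 = 11^2 · 21). Additivity: v_p(xy) = v_p(x) + v_p(y) = 3 + 2 = 5. (Direct check: xy = 23674497 = 11^5 · (147).)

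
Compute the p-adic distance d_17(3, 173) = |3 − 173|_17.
d_17(3, 173) = 1/17

Step 1 — x − y = 3 − 173 = -170. Step 2 — v_17(-170) = 1 (factor: -170 = −(17^1 · 10); the sign does not affect v_p). Step 3 — |x − y|_17 = 17^{-1} = 1/17.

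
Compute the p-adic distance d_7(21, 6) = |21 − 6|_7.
d_7(21, 6) = 1

Step 1 — x − y = 21 − 6 = 15. Step 2 — v_7(15) = 0 (factor: 15 = (7^0 · 15); the sign does not affect v_p). Step 3 — |x − y|_7 = 7^{0} = 1.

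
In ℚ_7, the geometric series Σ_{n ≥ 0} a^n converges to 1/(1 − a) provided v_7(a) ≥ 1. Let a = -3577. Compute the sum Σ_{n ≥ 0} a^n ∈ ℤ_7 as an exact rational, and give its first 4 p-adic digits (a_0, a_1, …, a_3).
Σ a^n = 1/(1 − a) = 1/3578;  first 4 digits = (1, 0, 4, 3)

v_7(a) = 2 ≥ 1, so the series converges in ℤ_7 to 1/(1 − a) = 1/(1 − (-3577)) = 1/3578. Expand this rational in ℤ_7: compute digits iteratively via d_i = x_i mod 7, x_{i+1} = (x_i − d_i)/7. The first 4 digits are (1, 0, 4, 3).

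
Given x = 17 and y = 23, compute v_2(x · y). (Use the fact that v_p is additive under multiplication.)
v_2(391) = 0

v_p(x) = 0 (factor: 17 = 2^0 · 17); v_p(y) = 0 (factor: 23 = 2^0 · 23). Additivity: v_p(xy) = v_p(x) + v_p(y) = 0 + 0 = 0. (Direct check: xy = 391 = 2^0 · (391).)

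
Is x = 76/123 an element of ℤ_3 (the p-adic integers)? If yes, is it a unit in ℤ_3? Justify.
x ∉ ℤ_3 (v_3(x) = -1 < 0)

ℤ_3 = {x ∈ ℚ_3 : v_3(x) ≥ 0} and ℤ_3^× = {x ∈ ℤ_3 : v_3(x) = 0}. Here v_3(76/123) = v_3(num) − v_3(den) = -1; compare against these criteria.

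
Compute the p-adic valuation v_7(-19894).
v_7(-19894) = 3

v_7(n) is the largest exponent k such that 7^k divides n. Factor out: -19894 = -7^3 · 58. (Sign doesn't affect v_p.) So v_7(-19894) = 3.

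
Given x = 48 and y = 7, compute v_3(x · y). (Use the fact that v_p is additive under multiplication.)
v_3(336) = 1

v_p(x) = 1 (factor: 48 = 3^1 · 16); v_p(y) = 0 (factor: 7 = 3^0 · 7). Additivity: v_p(xy) = v_p(x) + v_p(y) = 1 + 0 = 1. (Direct check: xy = 336 = 3^1 · (112).)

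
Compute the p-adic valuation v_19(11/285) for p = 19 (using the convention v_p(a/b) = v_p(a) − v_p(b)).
v_19(11/285) = -1

Factor powers of 19 from the numerator and denominator of the reduced fraction: 11 = 19^0 · 11 and 285 = 19^1 · 15. Apply v_p(a/b) = v_p(a) − v_p(b): v_19(11/285) = 0 − 1 = -1.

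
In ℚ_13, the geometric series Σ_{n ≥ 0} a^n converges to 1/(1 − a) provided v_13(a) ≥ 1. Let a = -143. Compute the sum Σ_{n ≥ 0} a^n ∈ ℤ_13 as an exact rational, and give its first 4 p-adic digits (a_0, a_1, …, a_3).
Σ a^n = 1/(1 − a) = 1/144;  first 4 digits = (1, 2, 3, 4)

v_13(a) = 1 ≥ 1, so the series converges in ℤ_13 to 1/(1 − a) = 1/(1 − (-143)) = 1/144. Expand this rational in ℤ_13: compute digits iteratively via d_i = x_i mod 13, x_{i+1} = (x_i − d_i)/13. The first 4 digits are (1, 2, 3, 4).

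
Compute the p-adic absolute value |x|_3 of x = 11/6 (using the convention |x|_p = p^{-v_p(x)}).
|11/6|_3 = 3

Step 1 — compute v_3(x) by factoring powers of 3 out of the numerator and denominator: v_3(11/6) = -1. Step 2 — apply |x|_p = p^{-v_p(x)} = 3^{1} = 3.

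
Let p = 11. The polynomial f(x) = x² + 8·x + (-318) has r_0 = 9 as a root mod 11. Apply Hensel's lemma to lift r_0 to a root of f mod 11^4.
r_3 = 625 (mod 14641)

Hensel: r_{i+1} = r_i − f(r_i)·(f′(r_i))^{-1} mod 11^{i+2}, f′(x) = 2x + 8. Iterate:
  r_0 = 9 (mod 11)
  r_1 = 20 (mod 121)
  r_2 = 625 (mod 1331)
  r_3 = 625 (mod 14641)
Final: r = 625 satisfies f(r) ≡ 0 mod 11^4.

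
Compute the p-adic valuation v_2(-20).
v_2(-20) = 2

v_2(n) is the largest exponent k such that 2^k divides n. Factor out: -20 = -2^2 · 5. (Sign doesn't affect v_p.) So v_2(-20) = 2.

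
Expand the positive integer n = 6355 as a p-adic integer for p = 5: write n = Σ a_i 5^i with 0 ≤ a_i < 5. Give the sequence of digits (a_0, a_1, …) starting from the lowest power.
(a_0, a_1, …) = (0, 1, 4, 0, 0, 2)

Repeated division by 5 gives the digits low-to-high: 6355 = 1·5^1 + 4·5^2 + 2·5^5. Digit sequence: (0, 1, 4, 0, 0, 2).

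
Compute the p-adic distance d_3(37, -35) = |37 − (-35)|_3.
d_3(37, -35) = 1/9

Step 1 — x − y = 37 − (-35) = 72. Step 2 — v_3(72) = 2 (factor: 72 = (3^2 · 8); the sign does not affect v_p). Step 3 — |x − y|_3 = 3^{-2} = 1/9.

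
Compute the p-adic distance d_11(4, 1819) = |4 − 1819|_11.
d_11(4, 1819) = 1/121

Step 1 — x − y = 4 − 1819 = -1815. Step 2 — v_11(-1815) = 2 (factor: -1815 = −(11^2 · 15); the sign does not affect v_p). Step 3 — |x − y|_11 = 11^{-2} = 1/121.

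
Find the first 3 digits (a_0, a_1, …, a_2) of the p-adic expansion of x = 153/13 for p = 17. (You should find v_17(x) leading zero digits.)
(a_0, …, a_2) = (0, 2, 13)

v_17(153/13) = 1, so a_0 = ... = a_0 = 0. Factor out: x = 17^1 · u with u = 9/13 a unit in ℤ_17. Expand u iteratively via a_{v+i} = u_i mod 17, u_{i+1} = (u_i − a_{v+i})/17:
  u_0 = 9/13;  a_1 = 2;  u_1 = (u_0 − 2)/17 = -1/13
  u_1 = -1/13;  a_2 = 13;  u_2 = (u_1 − 13)/17 = -10/13
Digits: (0, 2, 13).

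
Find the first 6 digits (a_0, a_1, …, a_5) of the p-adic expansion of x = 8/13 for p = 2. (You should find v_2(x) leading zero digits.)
(a_0, …, a_5) = (0, 0, 0, 1, 0, 1)

v_2(8/13) = 3, so a_0 = ... = a_2 = 0. Factor out: x = 2^3 · u with u = 1/13 a unit in ℤ_2. Expand u iteratively via a_{v+i} = u_i mod 2, u_{i+1} = (u_i − a_{v+i})/2:
  u_0 = 1/13;  a_3 = 1;  u_1 = (u_0 − 1)/2 = -6/13
  u_1 = -6/13;  a_4 = 0;  u_2 = (u_1 − 0)/2 = -3/13
  u_2 = -3/13;  a_5 = 1;  u_3 = (u_2 − 1)/2 = -8/13
Digits: (0, 0, 0, 1, 0, 1).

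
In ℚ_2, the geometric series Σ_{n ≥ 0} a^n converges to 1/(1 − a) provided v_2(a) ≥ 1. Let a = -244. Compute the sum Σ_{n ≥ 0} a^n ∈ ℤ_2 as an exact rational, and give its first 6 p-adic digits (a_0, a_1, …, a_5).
Σ a^n = 1/(1 − a) = 1/245;  first 6 digits = (1, 0, 1, 1, 1, 0)

v_2(a) = 2 ≥ 1, so the series converges in ℤ_2 to 1/(1 − a) = 1/(1 − (-244)) = 1/245. Expand this rational in ℤ_2: compute digits iteratively via d_i = x_i mod 2, x_{i+1} = (x_i − d_i)/2. The first 6 digits are (1, 0, 1, 1, 1, 0).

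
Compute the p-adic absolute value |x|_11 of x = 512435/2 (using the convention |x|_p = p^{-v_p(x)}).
|512435/2|_11 = 1/14641

Step 1 — compute v_11(x) by factoring powers of 11 out of the numerator and denominator: v_11(512435/2) = 4. Step 2 — apply |x|_p = p^{-v_p(x)} = 11^{-4} = 1/14641.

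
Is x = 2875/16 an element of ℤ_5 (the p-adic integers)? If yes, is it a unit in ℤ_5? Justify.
x ∈ ℤ_5 but not a unit; v_5(x) = 3 > 0

ℤ_5 = {x ∈ ℚ_5 : v_5(x) ≥ 0} and ℤ_5^× = {x ∈ ℤ_5 : v_5(x) = 0}. Here v_5(2875/16) = v_5(num) − v_5(den) = 3; compare against these criteria.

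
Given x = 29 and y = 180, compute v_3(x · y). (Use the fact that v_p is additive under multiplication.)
v_3(5220) = 2

v_p(x) = 0 (factor: 29 = 3^0 · 29); v_p(y) = 2 (factor: 180 = 3^2 · 20). Additivity: v_p(xy) = v_p(x) + v_p(y) = 0 + 2 = 2. (Direct check: xy = 5220 = 3^2 · (580).)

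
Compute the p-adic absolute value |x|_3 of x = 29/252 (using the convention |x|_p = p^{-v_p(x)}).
|29/252|_3 = 9

Step 1 — compute v_3(x) by factoring powers of 3 out of the numerator and denominator: v_3(29/252) = -2. Step 2 — apply |x|_p = p^{-v_p(x)} = 3^{2} = 9.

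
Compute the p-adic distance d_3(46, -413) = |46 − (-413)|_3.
d_3(46, -413) = 1/27

Step 1 — x − y = 46 − (-413) = 459. Step 2 — v_3(459) = 3 (factor: 459 = (3^3 · 17); the sign does not affect v_p). Step 3 — |x − y|_3 = 3^{-3} = 1/27.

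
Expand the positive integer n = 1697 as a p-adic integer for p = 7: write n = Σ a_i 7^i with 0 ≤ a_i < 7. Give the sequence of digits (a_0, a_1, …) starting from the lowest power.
(a_0, a_1, …) = (3, 4, 6, 4)

Repeated division by 7 gives the digits low-to-high: 1697 = 3 + 4·7^1 + 6·7^2 + 4·7^3. Digit sequence: (3, 4, 6, 4).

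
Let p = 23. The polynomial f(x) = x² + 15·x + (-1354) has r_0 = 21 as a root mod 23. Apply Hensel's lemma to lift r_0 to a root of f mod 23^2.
r_1 = 412 (mod 529)

Hensel: r_{i+1} = r_i − f(r_i)·(f′(r_i))^{-1} mod 23^{i+2}, f′(x) = 2x + 15. Iterate:
  r_0 = 21 (mod 23)
  r_1 = 412 (mod 529)
Final: r = 412 satisfies f(r) ≡ 0 mod 23^2.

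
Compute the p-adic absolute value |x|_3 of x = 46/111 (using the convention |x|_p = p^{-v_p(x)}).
|46/111|_3 = 3

Step 1 — compute v_3(x) by factoring powers of 3 out of the numerator and denominator: v_3(46/111) = -1. Step 2 — apply |x|_p = p^{-v_p(x)} = 3^{1} = 3.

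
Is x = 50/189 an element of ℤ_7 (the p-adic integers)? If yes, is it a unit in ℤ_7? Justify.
x ∉ ℤ_7 (v_7(x) = -1 < 0)

ℤ_7 = {x ∈ ℚ_7 : v_7(x) ≥ 0} and ℤ_7^× = {x ∈ ℤ_7 : v_7(x) = 0}. Here v_7(50/189) = v_7(num) − v_7(den) = -1; compare against these criteria.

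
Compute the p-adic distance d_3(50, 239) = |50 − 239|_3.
d_3(50, 239) = 1/27

Step 1 — x − y = 50 − 239 = -189. Step 2 — v_3(-189) = 3 (factor: -189 = −(3^3 · 7); the sign does not affect v_p). Step 3 — |x − y|_3 = 3^{-3} = 1/27.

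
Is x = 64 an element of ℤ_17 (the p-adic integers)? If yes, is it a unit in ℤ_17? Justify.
x ∈ ℤ_17^× (unit); v_17(x) = 0

ℤ_17 = {x ∈ ℚ_17 : v_17(x) ≥ 0} and ℤ_17^× = {x ∈ ℤ_17 : v_17(x) = 0}. Here v_17(64) = v_17(num) − v_17(den) = 0; compare against these criteria.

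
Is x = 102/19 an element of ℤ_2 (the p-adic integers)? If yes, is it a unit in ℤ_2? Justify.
x ∈ ℤ_2 but not a unit; v_2(x) = 1 > 0

ℤ_2 = {x ∈ ℚ_2 : v_2(x) ≥ 0} and ℤ_2^× = {x ∈ ℤ_2 : v_2(x) = 0}. Here v_2(102/19) = v_2(num) − v_2(den) = 1; compare against these criteria.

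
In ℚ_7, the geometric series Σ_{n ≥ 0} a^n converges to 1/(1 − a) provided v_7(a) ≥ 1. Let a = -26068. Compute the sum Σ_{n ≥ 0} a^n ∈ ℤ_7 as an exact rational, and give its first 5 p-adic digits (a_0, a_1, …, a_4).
Σ a^n = 1/(1 − a) = 1/26069;  first 5 digits = (1, 0, 0, 1, 3)

v_7(a) = 3 ≥ 1, so the series converges in ℤ_7 to 1/(1 − a) = 1/(1 − (-26068)) = 1/26069. Expand this rational in ℤ_7: compute digits iteratively via d_i = x_i mod 7, x_{i+1} = (x_i − d_i)/7. The first 5 digits are (1, 0, 0, 1, 3).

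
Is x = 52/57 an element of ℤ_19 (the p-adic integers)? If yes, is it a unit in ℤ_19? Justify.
x ∉ ℤ_19 (v_19(x) = -1 < 0)

ℤ_19 = {x ∈ ℚ_19 : v_19(x) ≥ 0} and ℤ_19^× = {x ∈ ℤ_19 : v_19(x) = 0}. Here v_19(52/57) = v_19(num) − v_19(den) = -1; compare against these criteria.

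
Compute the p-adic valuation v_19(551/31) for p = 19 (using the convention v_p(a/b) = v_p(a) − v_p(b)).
v_19(551/31) = 1

Factor powers of 19 from the numerator and denominator of the reduced fraction: 551 = 19^1 · 29 and 31 = 19^0 · 31. Apply v_p(a/b) = v_p(a) − v_p(b): v_19(551/31) = 1 − 0 = 1.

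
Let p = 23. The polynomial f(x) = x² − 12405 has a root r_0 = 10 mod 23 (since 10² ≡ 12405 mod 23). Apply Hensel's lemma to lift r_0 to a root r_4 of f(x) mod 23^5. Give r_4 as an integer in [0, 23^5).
r_4 = 4838727 (mod 6436343)

Hensel's recurrence: r_{i+1} = r_i − f(r_i)·(f′(r_i))^{-1} mod 23^{i+2}, with f′(x) = 2x. Iterate:
  r_0 = 10 (mod 23)
  r_1 = 493 (mod 529)
  r_2 = 8428 (mod 12167)
  r_3 = 81430 (mod 279841)
  r_4 = 4838727 (mod 6436343)
Final: r_4 = 4838727, and one checks f(r_4) ≡ 0 mod 23^5.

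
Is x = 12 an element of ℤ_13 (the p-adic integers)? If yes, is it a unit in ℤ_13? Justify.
x ∈ ℤ_13^× (unit); v_13(x) = 0

ℤ_13 = {x ∈ ℚ_13 : v_13(x) ≥ 0} and ℤ_13^× = {x ∈ ℤ_13 : v_13(x) = 0}. Here v_13(12) = v_13(num) − v_13(den) = 0; compare against these criteria.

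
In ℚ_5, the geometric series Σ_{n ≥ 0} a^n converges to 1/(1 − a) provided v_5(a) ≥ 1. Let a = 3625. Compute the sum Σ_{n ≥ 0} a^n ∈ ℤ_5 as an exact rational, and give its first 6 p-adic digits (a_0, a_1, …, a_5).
Σ a^n = 1/(1 − a) = -1/3624;  first 6 digits = (1, 0, 0, 4, 0, 1)

v_5(a) = 3 ≥ 1, so the series converges in ℤ_5 to 1/(1 − a) = 1/(1 − 3625) = -1/3624. Expand this rational in ℤ_5: compute digits iteratively via d_i = x_i mod 5, x_{i+1} = (x_i − d_i)/5. The first 6 digits are (1, 0, 0, 4, 0, 1).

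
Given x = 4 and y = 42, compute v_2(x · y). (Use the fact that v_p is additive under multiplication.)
v_2(168) = 3

v_p(x) = 2 (factor: 4 = 2^2 · 1); v_p(y) = 1 (factor: 42 = 2^1 · 21). Additivity: v_p(xy) = v_p(x) + v_p(y) = 2 + 1 = 3. (Direct check: xy = 168 = 2^3 · (21).)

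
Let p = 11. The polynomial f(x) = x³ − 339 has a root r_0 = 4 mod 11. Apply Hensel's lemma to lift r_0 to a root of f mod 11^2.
r_1 = 103 (mod 121)

Hensel: r_{i+1} = r_i − f(r_i)/f′(r_i) mod 11^{i+2}, where f′(x) = 3x². Iterate:
  r_0 = 4 (mod 11)
  r_1 = 103 (mod 121)
Final: r = 103 with f(r) ≡ 0 mod 11^2.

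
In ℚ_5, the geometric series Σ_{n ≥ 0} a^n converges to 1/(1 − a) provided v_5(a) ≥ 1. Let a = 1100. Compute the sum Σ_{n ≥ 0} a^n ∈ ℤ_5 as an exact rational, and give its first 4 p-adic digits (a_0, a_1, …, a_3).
Σ a^n = 1/(1 − a) = -1/1099;  first 4 digits = (1, 0, 4, 3)

v_5(a) = 2 ≥ 1, so the series converges in ℤ_5 to 1/(1 − a) = 1/(1 − 1100) = -1/1099. Expand this rational in ℤ_5: compute digits iteratively via d_i = x_i mod 5, x_{i+1} = (x_i − d_i)/5. The first 4 digits are (1, 0, 4, 3).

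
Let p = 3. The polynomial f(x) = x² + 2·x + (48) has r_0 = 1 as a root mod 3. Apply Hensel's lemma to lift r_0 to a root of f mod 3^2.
r_1 = 4 (mod 9)

Hensel: r_{i+1} = r_i − f(r_i)·(f′(r_i))^{-1} mod 3^{i+2}, f′(x) = 2x + 2. Iterate:
  r_0 = 1 (mod 3)
  r_1 = 4 (mod 9)
Final: r = 4 satisfies f(r) ≡ 0 mod 3^2.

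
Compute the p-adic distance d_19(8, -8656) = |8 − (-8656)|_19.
d_19(8, -8656) = 1/361

Step 1 — x − y = 8 − (-8656) = 8664. Step 2 — v_19(8664) = 2 (factor: 8664 = (19^2 · 24); the sign does not affect v_p). Step 3 — |x − y|_19 = 19^{-2} = 1/361.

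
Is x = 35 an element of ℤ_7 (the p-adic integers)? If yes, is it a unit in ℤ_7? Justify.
x ∈ ℤ_7 but not a unit; v_7(x) = 1 > 0

ℤ_7 = {x ∈ ℚ_7 : v_7(x) ≥ 0} and ℤ_7^× = {x ∈ ℤ_7 : v_7(x) = 0}. Here v_7(35) = v_7(num) − v_7(den) = 1; compare against these criteria.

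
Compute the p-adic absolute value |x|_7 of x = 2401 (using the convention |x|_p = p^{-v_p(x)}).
|2401|_7 = 1/2401

Step 1 — compute v_7(x) by factoring powers of 7 out of the numerator and denominator: v_7(2401) = 4. Step 2 — apply |x|_p = p^{-v_p(x)} = 7^{-4} = 1/2401.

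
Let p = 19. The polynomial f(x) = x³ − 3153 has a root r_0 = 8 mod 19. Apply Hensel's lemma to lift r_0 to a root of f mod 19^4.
r_3 = 97535 (mod 130321)

Hensel: r_{i+1} = r_i − f(r_i)/f′(r_i) mod 19^{i+2}, where f′(x) = 3x². Iterate:
  r_0 = 8 (mod 19)
  r_1 = 65 (mod 361)
  r_2 = 1509 (mod 6859)
  r_3 = 97535 (mod 130321)
Final: r = 97535 with f(r) ≡ 0 mod 19^4.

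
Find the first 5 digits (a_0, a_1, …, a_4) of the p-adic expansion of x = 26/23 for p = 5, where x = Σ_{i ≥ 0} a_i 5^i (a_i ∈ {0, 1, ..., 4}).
(a_0, …, a_4) = (2, 2, 0, 1, 0)

v_5(26/23) = 0 (numerator and denominator both coprime to 5), so x ∈ ℤ_5^×. Compute digits iteratively via a_i = x_i mod 5, x_{i+1} = (x_i − a_i)/5, with x_0 = x:
  x_0 = 26/23;  a_0 = 2;  x_1 = (x_0 − 2)/5 = -4/23
  x_1 = -4/23;  a_1 = 2;  x_2 = (x_1 − 2)/5 = -10/23
  x_2 = -10/23;  a_2 = 0;  x_3 = (x_2 − 0)/5 = -2/23
  x_3 = -2/23;  a_3 = 1;  x_4 = (x_3 − 1)/5 = -5/23
  x_4 = -5/23;  a_4 = 0;  x_5 = (x_4 − 0)/5 = -1/23
Digits: (2, 2, 0, 1, 0).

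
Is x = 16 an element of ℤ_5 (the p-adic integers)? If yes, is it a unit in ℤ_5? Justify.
x ∈ ℤ_5^× (unit); v_5(x) = 0

ℤ_5 = {x ∈ ℚ_5 : v_5(x) ≥ 0} and ℤ_5^× = {x ∈ ℤ_5 : v_5(x) = 0}. Here v_5(16) = v_5(num) − v_5(den) = 0; compare against these criteria.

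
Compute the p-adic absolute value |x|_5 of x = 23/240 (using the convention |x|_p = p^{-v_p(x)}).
|23/240|_5 = 5

Step 1 — compute v_5(x) by factoring powers of 5 out of the numerator and denominator: v_5(23/240) = -1. Step 2 — apply |x|_p = p^{-v_p(x)} = 5^{1} = 5.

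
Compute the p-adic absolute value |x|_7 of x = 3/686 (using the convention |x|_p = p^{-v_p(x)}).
|3/686|_7 = 343

Step 1 — compute v_7(x) by factoring powers of 7 out of the numerator and denominator: v_7(3/686) = -3. Step 2 — apply |x|_p = p^{-v_p(x)} = 7^{3} = 343.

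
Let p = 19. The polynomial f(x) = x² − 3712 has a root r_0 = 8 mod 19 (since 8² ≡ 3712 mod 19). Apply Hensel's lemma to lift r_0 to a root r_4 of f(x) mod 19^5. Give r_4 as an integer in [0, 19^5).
r_4 = 1588275 (mod 2476099)

Hensel's recurrence: r_{i+1} = r_i − f(r_i)·(f′(r_i))^{-1} mod 19^{i+2}, with f′(x) = 2x. Iterate:
  r_0 = 8 (mod 19)
  r_1 = 236 (mod 361)
  r_2 = 3846 (mod 6859)
  r_3 = 24423 (mod 130321)
  r_4 = 1588275 (mod 2476099)
Final: r_4 = 1588275, and one checks f(r_4) ≡ 0 mod 19^5.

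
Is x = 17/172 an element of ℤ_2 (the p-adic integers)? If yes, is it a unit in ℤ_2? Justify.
x ∉ ℤ_2 (v_2(x) = -2 < 0)

ℤ_2 = {x ∈ ℚ_2 : v_2(x) ≥ 0} and ℤ_2^× = {x ∈ ℤ_2 : v_2(x) = 0}. Here v_2(17/172) = v_2(num) − v_2(den) = -2; compare against these criteria.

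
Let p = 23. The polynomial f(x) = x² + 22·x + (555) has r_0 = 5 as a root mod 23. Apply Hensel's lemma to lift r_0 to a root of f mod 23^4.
r_3 = 39427 (mod 279841)

Hensel: r_{i+1} = r_i − f(r_i)·(f′(r_i))^{-1} mod 23^{i+2}, f′(x) = 2x + 22. Iterate:
  r_0 = 5 (mod 23)
  r_1 = 281 (mod 529)
  r_2 = 2926 (mod 12167)
  r_3 = 39427 (mod 279841)
Final: r = 39427 satisfies f(r) ≡ 0 mod 23^4.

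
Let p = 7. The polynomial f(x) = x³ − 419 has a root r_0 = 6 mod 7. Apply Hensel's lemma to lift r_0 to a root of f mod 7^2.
r_1 = 41 (mod 49)

Hensel: r_{i+1} = r_i − f(r_i)/f′(r_i) mod 7^{i+2}, where f′(x) = 3x². Iterate:
  r_0 = 6 (mod 7)
  r_1 = 41 (mod 49)
Final: r = 41 with f(r) ≡ 0 mod 7^2.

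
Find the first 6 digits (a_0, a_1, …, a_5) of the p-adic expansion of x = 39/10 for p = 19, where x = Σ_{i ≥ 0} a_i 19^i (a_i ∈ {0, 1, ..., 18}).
(a_0, …, a_5) = (2, 2, 17, 1, 17, 1)

v_19(39/10) = 0 (numerator and denominator both coprime to 19), so x ∈ ℤ_19^×. Compute digits iteratively via a_i = x_i mod 19, x_{i+1} = (x_i − a_i)/19, with x_0 = x:
  x_0 = 39/10;  a_0 = 2;  x_1 = (x_0 − 2)/19 = 1/10
  x_1 = 1/10;  a_1 = 2;  x_2 = (x_1 − 2)/19 = -1/10
  x_2 = -1/10;  a_2 = 17;  x_3 = (x_2 − 17)/19 = -9/10
  x_3 = -9/10;  a_3 = 1;  x_4 = (x_3 − 1)/19 = -1/10
  x_4 = -1/10;  a_4 = 17;  x_5 = (x_4 − 17)/19 = -9/10
  x_5 = -9/10;  a_5 = 1;  x_6 = (x_5 − 1)/19 = -1/10
Digits: (2, 2, 17, 1, 17, 1).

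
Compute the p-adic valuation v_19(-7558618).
v_19(-7558618) = 4

v_19(n) is the largest exponent k such that 19^k divides n. Factor out: -7558618 = -19^4 · 58. (Sign doesn't affect v_p.) So v_19(-7558618) = 4.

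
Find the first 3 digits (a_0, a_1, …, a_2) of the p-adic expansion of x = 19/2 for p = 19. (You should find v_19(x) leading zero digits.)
(a_0, …, a_2) = (0, 10, 9)

v_19(19/2) = 1, so a_0 = ... = a_0 = 0. Factor out: x = 19^1 · u with u = 1/2 a unit in ℤ_19. Expand u iteratively via a_{v+i} = u_i mod 19, u_{i+1} = (u_i − a_{v+i})/19:
  u_0 = 1/2;  a_1 = 10;  u_1 = (u_0 − 10)/19 = -1/2
  u_1 = -1/2;  a_2 = 9;  u_2 = (u_1 − 9)/19 = -1/2
Digits: (0, 10, 9).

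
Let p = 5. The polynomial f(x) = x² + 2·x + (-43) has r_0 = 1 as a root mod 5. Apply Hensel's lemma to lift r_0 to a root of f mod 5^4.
r_3 = 111 (mod 625)

Hensel: r_{i+1} = r_i − f(r_i)·(f′(r_i))^{-1} mod 5^{i+2}, f′(x) = 2x + 2. Iterate:
  r_0 = 1 (mod 5)
  r_1 = 11 (mod 25)
  r_2 = 111 (mod 125)
  r_3 = 111 (mod 625)
Final: r = 111 satisfies f(r) ≡ 0 mod 5^4.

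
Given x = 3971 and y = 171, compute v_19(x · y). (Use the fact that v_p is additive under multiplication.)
v_19(679041) = 3

v_p(x) = 2 (factor: 3971 = 19^2 · 11); v_p(y) = 1 (factor: 171 = 19^1 · 9). Additivity: v_p(xy) = v_p(x) + v_p(y) = 2 + 1 = 3. (Direct check: xy = 679041 = 19^3 · (99).)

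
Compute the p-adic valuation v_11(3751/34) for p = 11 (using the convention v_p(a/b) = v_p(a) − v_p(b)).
v_11(3751/34) = 2

Factor powers of 11 from the numerator and denominator of the reduced fraction: 3751 = 11^2 · 31 and 34 = 11^0 · 34. Apply v_p(a/b) = v_p(a) − v_p(b): v_11(3751/34) = 2 − 0 = 2.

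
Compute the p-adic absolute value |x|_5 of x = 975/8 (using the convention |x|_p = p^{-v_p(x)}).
|975/8|_5 = 1/25

Step 1 — compute v_5(x) by factoring powers of 5 out of the numerator and denominator: v_5(975/8) = 2. Step 2 — apply |x|_p = p^{-v_p(x)} = 5^{-2} = 1/25.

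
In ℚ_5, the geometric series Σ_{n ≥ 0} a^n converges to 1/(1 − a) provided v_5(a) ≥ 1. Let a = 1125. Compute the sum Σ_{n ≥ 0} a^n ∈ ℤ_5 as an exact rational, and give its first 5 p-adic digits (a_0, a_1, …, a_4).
Σ a^n = 1/(1 − a) = -1/1124;  first 5 digits = (1, 0, 0, 4, 1)

v_5(a) = 3 ≥ 1, so the series converges in ℤ_5 to 1/(1 − a) = 1/(1 − 1125) = -1/1124. Expand this rational in ℤ_5: compute digits iteratively via d_i = x_i mod 5, x_{i+1} = (x_i − d_i)/5. The first 5 digits are (1, 0, 0, 4, 1).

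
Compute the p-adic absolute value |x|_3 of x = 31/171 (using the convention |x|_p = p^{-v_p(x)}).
|31/171|_3 = 9

Step 1 — compute v_3(x) by factoring powers of 3 out of the numerator and denominator: v_3(31/171) = -2. Step 2 — apply |x|_p = p^{-v_p(x)} = 3^{2} = 9.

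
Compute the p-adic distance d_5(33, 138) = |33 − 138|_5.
d_5(33, 138) = 1/5

Step 1 — x − y = 33 − 138 = -105. Step 2 — v_5(-105) = 1 (factor: -105 = −(5^1 · 21); the sign does not affect v_p). Step 3 — |x − y|_5 = 5^{-1} = 1/5.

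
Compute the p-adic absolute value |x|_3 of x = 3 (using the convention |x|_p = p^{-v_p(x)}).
|3|_3 = 1/3

Step 1 — compute v_3(x) by factoring powers of 3 out of the numerator and denominator: v_3(3) = 1. Step 2 — apply |x|_p = p^{-v_p(x)} = 3^{-1} = 1/3.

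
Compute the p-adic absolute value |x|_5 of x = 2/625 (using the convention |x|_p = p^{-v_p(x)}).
|2/625|_5 = 625

Step 1 — compute v_5(x) by factoring powers of 5 out of the numerator and denominator: v_5(2/625) = -4. Step 2 — apply |x|_p = p^{-v_p(x)} = 5^{4} = 625.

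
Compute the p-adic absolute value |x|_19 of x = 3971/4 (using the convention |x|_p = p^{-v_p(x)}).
|3971/4|_19 = 1/361

Step 1 — compute v_19(x) by factoring powers of 19 out of the numerator and denominator: v_19(3971/4) = 2. Step 2 — apply |x|_p = p^{-v_p(x)} = 19^{-2} = 1/361.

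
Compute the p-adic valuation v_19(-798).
v_19(-798) = 1

v_19(n) is the largest exponent k such that 19^k divides n. Factor out: -798 = -19^1 · 42. (Sign doesn't affect v_p.) So v_19(-798) = 1.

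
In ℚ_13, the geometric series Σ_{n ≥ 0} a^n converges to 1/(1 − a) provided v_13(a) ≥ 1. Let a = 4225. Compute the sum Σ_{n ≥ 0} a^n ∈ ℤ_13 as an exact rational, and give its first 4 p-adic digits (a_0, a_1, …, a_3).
Σ a^n = 1/(1 − a) = -1/4224;  first 4 digits = (1, 0, 12, 1)

v_13(a) = 2 ≥ 1, so the series converges in ℤ_13 to 1/(1 − a) = 1/(1 − 4225) = -1/4224. Expand this rational in ℤ_13: compute digits iteratively via d_i = x_i mod 13, x_{i+1} = (x_i − d_i)/13. The first 4 digits are (1, 0, 12, 1).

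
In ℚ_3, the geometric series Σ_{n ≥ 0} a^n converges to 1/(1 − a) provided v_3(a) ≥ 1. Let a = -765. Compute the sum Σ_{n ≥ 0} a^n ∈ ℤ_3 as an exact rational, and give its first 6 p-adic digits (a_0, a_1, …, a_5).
Σ a^n = 1/(1 − a) = 1/766;  first 6 digits = (1, 0, 2, 1, 0, 2)

v_3(a) = 2 ≥ 1, so the series converges in ℤ_3 to 1/(1 − a) = 1/(1 − (-765)) = 1/766. Expand this rational in ℤ_3: compute digits iteratively via d_i = x_i mod 3, x_{i+1} = (x_i − d_i)/3. The first 6 digits are (1, 0, 2, 1, 0, 2).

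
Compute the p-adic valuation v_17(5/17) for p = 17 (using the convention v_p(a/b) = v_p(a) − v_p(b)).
v_17(5/17) = -1

Factor powers of 17 from the numerator and denominator of the reduced fraction: 5 = 17^0 · 5 and 17 = 17^1 · 1. Apply v_p(a/b) = v_p(a) − v_p(b): v_17(5/17) = 0 − 1 = -1.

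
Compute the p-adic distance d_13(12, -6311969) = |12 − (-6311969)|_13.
d_13(12, -6311969) = 1/371293

Step 1 — x − y = 12 − (-6311969) = 6311981. Step 2 — v_13(6311981) = 5 (factor: 6311981 = (13^5 · 17); the sign does not affect v_p). Step 3 — |x − y|_13 = 13^{-5} = 1/371293.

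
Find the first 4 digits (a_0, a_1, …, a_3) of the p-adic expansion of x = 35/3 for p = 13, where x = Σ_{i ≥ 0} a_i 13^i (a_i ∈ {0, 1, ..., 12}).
(a_0, …, a_3) = (3, 5, 4, 4)

v_13(35/3) = 0 (numerator and denominator both coprime to 13), so x ∈ ℤ_13^×. Compute digits iteratively via a_i = x_i mod 13, x_{i+1} = (x_i − a_i)/13, with x_0 = x:
  x_0 = 35/3;  a_0 = 3;  x_1 = (x_0 − 3)/13 = 2/3
  x_1 = 2/3;  a_1 = 5;  x_2 = (x_1 − 5)/13 = -1/3
  x_2 = -1/3;  a_2 = 4;  x_3 = (x_2 − 4)/13 = -1/3
  x_3 = -1/3;  a_3 = 4;  x_4 = (x_3 − 4)/13 = -1/3
Digits: (3, 5, 4, 4).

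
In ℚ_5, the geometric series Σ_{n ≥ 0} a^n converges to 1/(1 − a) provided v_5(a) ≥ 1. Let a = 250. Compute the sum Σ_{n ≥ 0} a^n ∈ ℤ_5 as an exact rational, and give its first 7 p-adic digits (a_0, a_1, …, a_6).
Σ a^n = 1/(1 − a) = -1/249;  first 7 digits = (1, 0, 0, 2, 0, 0, 4)

v_5(a) = 3 ≥ 1, so the series converges in ℤ_5 to 1/(1 − a) = 1/(1 − 250) = -1/249. Expand this rational in ℤ_5: compute digits iteratively via d_i = x_i mod 5, x_{i+1} = (x_i − d_i)/5. The first 7 digits are (1, 0, 0, 2, 0, 0, 4).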